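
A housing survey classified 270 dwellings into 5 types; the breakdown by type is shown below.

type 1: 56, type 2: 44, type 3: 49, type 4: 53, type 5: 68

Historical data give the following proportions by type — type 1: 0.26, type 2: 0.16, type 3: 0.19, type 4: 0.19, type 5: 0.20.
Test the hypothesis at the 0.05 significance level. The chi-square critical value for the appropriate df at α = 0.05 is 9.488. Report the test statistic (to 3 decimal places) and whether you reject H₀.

Expected counts E_i = n·p_i: 270×0.26 = 70.2, 270×0.16 = 43.2, 270×0.19 = 51.3, 270×0.19 = 51.3, 270×0.20 = 54.
cat         O        E   (O−E)²/E
type 1     56     70.2     2.8724
type 2     44     43.2     0.0148
type 3     49     51.3     0.1031
type 4     53     51.3     0.0563
type 5     68       54     3.6296
Sum = 6.676
df = 4. Since 6.676 < 9.488, we do not reject H₀.

6.676; do not reject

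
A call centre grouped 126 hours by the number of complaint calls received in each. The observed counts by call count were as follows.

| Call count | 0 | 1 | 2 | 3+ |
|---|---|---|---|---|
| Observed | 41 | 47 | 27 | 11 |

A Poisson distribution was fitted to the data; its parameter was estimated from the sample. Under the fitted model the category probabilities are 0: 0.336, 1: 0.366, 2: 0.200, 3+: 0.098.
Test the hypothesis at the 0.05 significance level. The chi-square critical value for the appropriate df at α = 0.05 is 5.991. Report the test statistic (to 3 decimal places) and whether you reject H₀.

Expected counts E_i = n·p_i: 126×0.336 = 42.336, 126×0.366 = 46.116, 126×0.200 = 25.2, 126×0.098 = 12.348.
cat         O        E   (O−E)²/E
0          41   42.336     0.0422
1          47   46.116     0.0169
2          27     25.2     0.1286
3+         11   12.348     0.1472
Sum = 0.335
df = 2. Since 0.335 < 5.991, we do not reject H₀.

0.335; do not reject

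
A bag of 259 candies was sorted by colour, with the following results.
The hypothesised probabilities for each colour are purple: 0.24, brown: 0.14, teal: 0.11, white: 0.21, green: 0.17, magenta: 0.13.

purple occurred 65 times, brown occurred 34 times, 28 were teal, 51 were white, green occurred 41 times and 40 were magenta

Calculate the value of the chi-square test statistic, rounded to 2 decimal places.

Expected counts E_i = n·p_i: 259×0.24 = 62.16, 259×0.14 = 36.26, 259×0.11 = 28.49, 259×0.21 = 54.39, 259×0.17 = 44.03, 259×0.13 = 33.67.
cat          O        E   (O−E)²/E
purple      65    62.16      0.130
brown       34    36.26      0.141
teal        28    28.49      0.008
white       51    54.39      0.211
green       41    44.03      0.209
magenta     40    33.67      1.190
Sum = 1.89

1.89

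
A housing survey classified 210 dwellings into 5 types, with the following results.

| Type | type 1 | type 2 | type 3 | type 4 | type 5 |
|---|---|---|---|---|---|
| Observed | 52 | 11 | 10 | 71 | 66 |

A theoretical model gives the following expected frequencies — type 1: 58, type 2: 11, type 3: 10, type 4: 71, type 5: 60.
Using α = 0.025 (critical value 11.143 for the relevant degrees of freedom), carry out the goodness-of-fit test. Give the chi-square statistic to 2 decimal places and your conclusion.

1.22; do not reject

type 1: (52 − 58)²/58 = 36/58 = 0.621
type 2: (11 − 11)²/11 = 0/11 = 0.000
type 3: (10 − 10)²/10 = 0/10 = 0.000
type 4: (71 − 71)²/71 = 0/71 = 0.000
type 5: (66 − 60)²/60 = 36/60 = 0.600
Sum = 1.22
df = 4. Since 1.22 < 11.143, we do not reject H₀.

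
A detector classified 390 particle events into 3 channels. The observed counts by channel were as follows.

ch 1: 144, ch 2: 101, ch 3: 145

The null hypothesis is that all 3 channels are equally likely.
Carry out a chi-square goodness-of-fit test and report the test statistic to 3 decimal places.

Under H₀ each category has probability 1/3, so each expected count is 390/3 = 130.
χ² = (144−130)²/130 + (101−130)²/130 + (145−130)²/130
   = 1.5077 + 6.4692 + 1.7308
Sum = 9.708

9.708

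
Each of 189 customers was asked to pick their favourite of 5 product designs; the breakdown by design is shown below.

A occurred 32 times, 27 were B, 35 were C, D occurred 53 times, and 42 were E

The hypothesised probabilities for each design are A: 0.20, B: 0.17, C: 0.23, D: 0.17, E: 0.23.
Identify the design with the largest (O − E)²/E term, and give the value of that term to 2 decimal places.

Expected counts E_i = n·p_i: 189×0.20 = 37.8, 189×0.17 = 32.13, 189×0.23 = 43.47, 189×0.17 = 32.13, 189×0.23 = 43.47.
A: (32 − 37.8)²/37.8 = 33.64/37.8 = 0.890
B: (27 − 32.13)²/32.13 = 26.3169/32.13 = 0.819
C: (35 − 43.47)²/43.47 = 71.7409/43.47 = 1.650
D: (53 − 32.13)²/32.13 = 435.5569/32.13 = 13.556
E: (42 − 43.47)²/43.47 = 2.1609/43.47 = 0.050
The largest term is for D: 13.56.

D, 13.56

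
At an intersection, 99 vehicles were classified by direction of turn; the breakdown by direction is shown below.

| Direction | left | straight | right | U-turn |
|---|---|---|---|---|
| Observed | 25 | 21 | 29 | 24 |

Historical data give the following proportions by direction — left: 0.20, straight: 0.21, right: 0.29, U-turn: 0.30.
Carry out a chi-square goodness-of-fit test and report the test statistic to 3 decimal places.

2.465

Expected counts E_i = n·p_i: 99×0.20 = 19.8, 99×0.21 = 20.79, 99×0.29 = 28.71, 99×0.30 = 29.7.
cat           O        E   (O−E)²/E
left         25     19.8     1.3657
straight     21    20.79     0.0021
right        29    28.71     0.0029
U-turn       24     29.7     1.0939
Sum = 2.465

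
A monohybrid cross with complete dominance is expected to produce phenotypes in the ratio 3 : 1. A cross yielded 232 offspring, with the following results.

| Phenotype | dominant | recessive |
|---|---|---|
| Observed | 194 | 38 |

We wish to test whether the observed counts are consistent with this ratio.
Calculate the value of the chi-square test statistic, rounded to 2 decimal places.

9.20

Ratio total = 4. Expected counts: 232×3/4 = 174, 232×1/4 = 58.
χ² = (194−174)²/174 + (38−58)²/58
   = 2.299 + 6.897
Sum = 9.20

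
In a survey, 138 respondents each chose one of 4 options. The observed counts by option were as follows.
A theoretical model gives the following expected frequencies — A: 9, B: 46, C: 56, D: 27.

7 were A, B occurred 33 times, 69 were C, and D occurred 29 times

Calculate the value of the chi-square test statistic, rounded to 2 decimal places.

A: (7 − 9)²/9 = 4/9 = 0.444
B: (33 − 46)²/46 = 169/46 = 3.674
C: (69 − 56)²/56 = 169/56 = 3.018
D: (29 − 27)²/27 = 4/27 = 0.148
Sum = 7.28

7.28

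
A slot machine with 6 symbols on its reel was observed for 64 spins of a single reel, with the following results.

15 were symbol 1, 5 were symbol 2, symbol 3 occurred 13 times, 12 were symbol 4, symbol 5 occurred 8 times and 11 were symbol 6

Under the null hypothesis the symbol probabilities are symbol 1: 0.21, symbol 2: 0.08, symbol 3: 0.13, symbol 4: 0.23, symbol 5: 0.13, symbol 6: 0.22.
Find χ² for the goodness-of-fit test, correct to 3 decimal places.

Expected counts E_i = n·p_i: 64×0.21 = 13.44, 64×0.08 = 5.12, 64×0.13 = 8.32, 64×0.23 = 14.72, 64×0.13 = 8.32, 64×0.22 = 14.08.
symbol 1: (15 − 13.44)²/13.44 = 2.4336/13.44 = 0.1811
symbol 2: (5 − 5.12)²/5.12 = 0.0144/5.12 = 0.0028
symbol 3: (13 − 8.32)²/8.32 = 21.9024/8.32 = 2.6325
symbol 4: (12 − 14.72)²/14.72 = 7.3984/14.72 = 0.5026
symbol 5: (8 − 8.32)²/8.32 = 0.1024/8.32 = 0.0123
symbol 6: (11 − 14.08)²/14.08 = 9.4864/14.08 = 0.6738
Sum = 4.005

4.005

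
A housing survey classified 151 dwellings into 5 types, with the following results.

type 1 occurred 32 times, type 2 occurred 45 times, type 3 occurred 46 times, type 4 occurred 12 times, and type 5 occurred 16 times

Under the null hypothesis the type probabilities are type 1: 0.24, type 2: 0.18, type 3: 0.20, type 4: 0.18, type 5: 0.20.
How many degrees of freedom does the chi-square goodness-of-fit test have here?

4

There are k = 5 categories and no parameters were estimated from the data, so df = 5 − 1 = 4.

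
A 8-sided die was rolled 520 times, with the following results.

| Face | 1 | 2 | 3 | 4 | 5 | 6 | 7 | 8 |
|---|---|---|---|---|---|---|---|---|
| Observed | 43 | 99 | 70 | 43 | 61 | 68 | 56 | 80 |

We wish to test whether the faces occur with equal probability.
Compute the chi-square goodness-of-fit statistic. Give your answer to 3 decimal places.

38.154

Under H₀ each category has probability 1/8, so each expected count is 520/8 = 65.
cat         O        E   (O−E)²/E
1          43       65     7.4462
2          99       65    17.7846
3          70       65     0.3846
4          43       65     7.4462
5          61       65     0.2462
6          68       65     0.1385
7          56       65     1.2462
8          80       65     3.4615
Sum = 38.154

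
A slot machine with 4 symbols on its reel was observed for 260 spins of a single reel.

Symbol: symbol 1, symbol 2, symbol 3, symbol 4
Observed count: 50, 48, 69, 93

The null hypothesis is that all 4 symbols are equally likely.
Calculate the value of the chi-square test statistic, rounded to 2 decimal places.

Under H₀ each category has probability 1/4, so each expected count is 260/4 = 65.
χ² = (50−65)²/65 + (48−65)²/65 + (69−65)²/65 + (93−65)²/65
   = 3.462 + 4.446 + 0.246 + 12.062
Sum = 20.22

20.22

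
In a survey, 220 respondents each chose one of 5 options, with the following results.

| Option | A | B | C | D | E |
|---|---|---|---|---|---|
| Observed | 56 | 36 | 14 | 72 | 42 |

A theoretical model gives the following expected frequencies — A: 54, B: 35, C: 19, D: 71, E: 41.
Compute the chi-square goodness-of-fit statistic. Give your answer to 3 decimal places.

1.457

χ² = (56−54)²/54 + (36−35)²/35 + (14−19)²/19 + (72−71)²/71 + (42−41)²/41
   = 0.0741 + 0.0286 + 1.3158 + 0.0141 + 0.0244
Sum = 1.457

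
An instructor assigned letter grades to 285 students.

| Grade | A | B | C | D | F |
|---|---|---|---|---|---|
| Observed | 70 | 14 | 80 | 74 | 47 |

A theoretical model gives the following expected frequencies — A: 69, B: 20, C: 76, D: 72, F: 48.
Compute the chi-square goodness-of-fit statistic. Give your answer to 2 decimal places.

2.10

A: (70 − 69)²/69 = 1/69 = 0.014
B: (14 − 20)²/20 = 36/20 = 1.800
C: (80 − 76)²/76 = 16/76 = 0.211
D: (74 − 72)²/72 = 4/72 = 0.056
F: (47 − 48)²/48 = 1/48 = 0.021
Sum = 2.10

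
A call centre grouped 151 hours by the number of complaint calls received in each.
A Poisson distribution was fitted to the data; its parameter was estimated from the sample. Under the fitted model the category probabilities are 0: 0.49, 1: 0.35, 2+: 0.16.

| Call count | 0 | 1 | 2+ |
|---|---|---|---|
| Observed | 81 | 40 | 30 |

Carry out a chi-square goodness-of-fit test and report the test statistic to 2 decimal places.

Expected counts E_i = n·p_i: 151×0.49 = 73.99, 151×0.35 = 52.85, 151×0.16 = 24.16.
χ² = (81−73.99)²/73.99 + (40−52.85)²/52.85 + (30−24.16)²/24.16
   = 0.664 + 3.124 + 1.412
Sum = 5.20

5.20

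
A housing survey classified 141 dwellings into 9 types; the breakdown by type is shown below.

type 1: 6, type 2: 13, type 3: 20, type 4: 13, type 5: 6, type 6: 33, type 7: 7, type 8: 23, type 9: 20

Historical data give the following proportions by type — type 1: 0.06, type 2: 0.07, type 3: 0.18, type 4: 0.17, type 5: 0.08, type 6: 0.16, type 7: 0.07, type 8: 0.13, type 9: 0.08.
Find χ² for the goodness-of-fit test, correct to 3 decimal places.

23.937

Expected counts E_i = n·p_i: 141×0.06 = 8.46, 141×0.07 = 9.87, 141×0.18 = 25.38, 141×0.17 = 23.97, 141×0.08 = 11.28, 141×0.16 = 22.56, 141×0.07 = 9.87, 141×0.13 = 18.33, 141×0.08 = 11.28.
type 1: (6 − 8.46)²/8.46 = 6.0516/8.46 = 0.7153
type 2: (13 − 9.87)²/9.87 = 9.7969/9.87 = 0.9926
type 3: (20 − 25.38)²/25.38 = 28.9444/25.38 = 1.1404
type 4: (13 − 23.97)²/23.97 = 120.3409/23.97 = 5.0205
type 5: (6 − 11.28)²/11.28 = 27.8784/11.28 = 2.4715
type 6: (33 − 22.56)²/22.56 = 108.9936/22.56 = 4.8313
type 7: (7 − 9.87)²/9.87 = 8.2369/9.87 = 0.8345
type 8: (23 − 18.33)²/18.33 = 21.8089/18.33 = 1.1898
type 9: (20 − 11.28)²/11.28 = 76.0384/11.28 = 6.7410
Sum = 23.937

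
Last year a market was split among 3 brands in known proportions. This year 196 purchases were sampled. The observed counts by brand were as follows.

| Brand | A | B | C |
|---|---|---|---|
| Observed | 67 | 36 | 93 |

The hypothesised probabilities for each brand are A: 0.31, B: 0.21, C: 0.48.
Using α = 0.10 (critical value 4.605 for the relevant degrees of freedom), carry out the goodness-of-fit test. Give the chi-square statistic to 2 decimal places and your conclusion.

Expected counts E_i = n·p_i: 196×0.31 = 60.76, 196×0.21 = 41.16, 196×0.48 = 94.08.
χ² = (67−60.76)²/60.76 + (36−41.16)²/41.16 + (93−94.08)²/94.08
   = 0.641 + 0.647 + 0.012
Sum = 1.30
df = 2. Since 1.30 < 4.605, we do not reject H₀.

1.30; do not reject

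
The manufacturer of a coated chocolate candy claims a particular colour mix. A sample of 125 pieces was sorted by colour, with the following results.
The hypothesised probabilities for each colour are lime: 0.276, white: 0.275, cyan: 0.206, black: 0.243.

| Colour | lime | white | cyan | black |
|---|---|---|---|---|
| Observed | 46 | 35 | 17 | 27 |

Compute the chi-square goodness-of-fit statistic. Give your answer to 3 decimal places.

7.193

Expected counts E_i = n·p_i: 125×0.276 = 34.5, 125×0.275 = 34.375, 125×0.206 = 25.75, 125×0.243 = 30.375.
χ² = (46−34.5)²/34.5 + (35−34.375)²/34.375 + (17−25.75)²/25.75 + (27−30.375)²/30.375
   = 3.8333 + 0.0114 + 2.9733 + 0.3750
Sum = 7.193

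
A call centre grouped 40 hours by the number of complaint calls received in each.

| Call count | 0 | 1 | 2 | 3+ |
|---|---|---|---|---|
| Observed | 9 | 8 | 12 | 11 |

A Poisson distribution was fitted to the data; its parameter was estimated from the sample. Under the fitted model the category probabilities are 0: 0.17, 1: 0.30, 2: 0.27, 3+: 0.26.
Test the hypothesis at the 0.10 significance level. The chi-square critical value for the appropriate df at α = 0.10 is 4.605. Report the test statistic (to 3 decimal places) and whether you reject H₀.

Expected counts E_i = n·p_i: 40×0.17 = 6.8, 40×0.30 = 12, 40×0.27 = 10.8, 40×0.26 = 10.4.
cat         O        E   (O−E)²/E
0           9      6.8     0.7118
1           8       12     1.3333
2          12     10.8     0.1333
3+         11     10.4     0.0346
Sum = 2.213
df = 2. Since 2.213 < 4.605, we do not reject H₀.

2.213; do not reject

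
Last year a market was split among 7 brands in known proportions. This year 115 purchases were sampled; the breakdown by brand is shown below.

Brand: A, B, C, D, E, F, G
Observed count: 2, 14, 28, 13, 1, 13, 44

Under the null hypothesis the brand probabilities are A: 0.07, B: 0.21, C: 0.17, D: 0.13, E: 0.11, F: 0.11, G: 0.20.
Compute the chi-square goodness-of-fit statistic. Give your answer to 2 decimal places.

42.63

Expected counts E_i = n·p_i: 115×0.07 = 8.05, 115×0.21 = 24.15, 115×0.17 = 19.55, 115×0.13 = 14.95, 115×0.11 = 12.65, 115×0.11 = 12.65, 115×0.20 = 23.
χ² = (2−8.05)²/8.05 + (14−24.15)²/24.15 + (28−19.55)²/19.55 + (13−14.95)²/14.95 + (1−12.65)²/12.65 + (13−12.65)²/12.65 + (44−23)²/23
   = 4.547 + 4.266 + 3.652 + 0.254 + 10.729 + 0.010 + 19.174
Sum = 42.63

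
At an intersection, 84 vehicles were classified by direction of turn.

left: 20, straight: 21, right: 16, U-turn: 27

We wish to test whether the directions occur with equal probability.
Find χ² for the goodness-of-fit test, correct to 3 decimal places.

Under H₀ each category has probability 1/4, so each expected count is 84/4 = 21.
left: (20 − 21)²/21 = 1/21 = 0.0476
straight: (21 − 21)²/21 = 0/21 = 0.0000
right: (16 − 21)²/21 = 25/21 = 1.1905
U-turn: (27 − 21)²/21 = 36/21 = 1.7143
Sum = 2.952

2.952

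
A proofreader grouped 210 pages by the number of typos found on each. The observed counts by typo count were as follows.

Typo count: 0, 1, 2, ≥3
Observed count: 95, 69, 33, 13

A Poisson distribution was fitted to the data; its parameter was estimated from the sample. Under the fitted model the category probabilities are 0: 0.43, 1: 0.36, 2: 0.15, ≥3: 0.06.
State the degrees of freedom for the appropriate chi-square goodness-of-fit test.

There are k = 4 categories and 1 parameter estimated from the data, so df = 4 − 1 − 1 = 2.

2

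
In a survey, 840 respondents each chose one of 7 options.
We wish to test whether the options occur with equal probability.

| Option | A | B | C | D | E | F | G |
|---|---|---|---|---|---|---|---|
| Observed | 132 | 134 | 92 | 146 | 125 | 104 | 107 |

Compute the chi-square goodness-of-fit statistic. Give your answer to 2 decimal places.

Under H₀ each category has probability 1/7, so each expected count is 840/7 = 120.
A: (132 − 120)²/120 = 144/120 = 1.200
B: (134 − 120)²/120 = 196/120 = 1.633
C: (92 − 120)²/120 = 784/120 = 6.533
D: (146 − 120)²/120 = 676/120 = 5.633
E: (125 − 120)²/120 = 25/120 = 0.208
F: (104 − 120)²/120 = 256/120 = 2.133
G: (107 − 120)²/120 = 169/120 = 1.408
Sum = 18.75

18.75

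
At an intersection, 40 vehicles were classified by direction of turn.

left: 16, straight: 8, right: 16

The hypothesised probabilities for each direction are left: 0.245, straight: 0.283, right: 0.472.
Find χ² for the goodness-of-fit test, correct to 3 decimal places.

5.335

Expected counts E_i = n·p_i: 40×0.245 = 9.8, 40×0.283 = 11.32, 40×0.472 = 18.88.
χ² = (16−9.8)²/9.8 + (8−11.32)²/11.32 + (16−18.88)²/18.88
   = 3.9224 + 0.9737 + 0.4393
Sum = 5.335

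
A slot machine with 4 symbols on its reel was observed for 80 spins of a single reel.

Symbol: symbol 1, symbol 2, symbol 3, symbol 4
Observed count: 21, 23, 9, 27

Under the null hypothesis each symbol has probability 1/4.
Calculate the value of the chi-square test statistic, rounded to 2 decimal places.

9.00

Under H₀ each category has probability 1/4, so each expected count is 80/4 = 20.
symbol 1: (21 − 20)²/20 = 1/20 = 0.050
symbol 2: (23 − 20)²/20 = 9/20 = 0.450
symbol 3: (9 − 20)²/20 = 121/20 = 6.050
symbol 4: (27 − 20)²/20 = 49/20 = 2.450
Sum = 9.00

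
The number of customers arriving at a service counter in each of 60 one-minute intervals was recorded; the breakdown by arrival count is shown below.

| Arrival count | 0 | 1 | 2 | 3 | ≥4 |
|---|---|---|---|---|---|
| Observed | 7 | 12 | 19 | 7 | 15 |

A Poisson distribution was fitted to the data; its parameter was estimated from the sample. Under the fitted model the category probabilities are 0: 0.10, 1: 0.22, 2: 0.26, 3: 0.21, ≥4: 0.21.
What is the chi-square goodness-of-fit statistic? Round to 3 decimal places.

3.963

Expected counts E_i = n·p_i: 60×0.10 = 6, 60×0.22 = 13.2, 60×0.26 = 15.6, 60×0.21 = 12.6, 60×0.21 = 12.6.
χ² = (7−6)²/6 + (12−13.2)²/13.2 + (19−15.6)²/15.6 + (7−12.6)²/12.6 + (15−12.6)²/12.6
   = 0.1667 + 0.1091 + 0.7410 + 2.4889 + 0.4571
Sum = 3.963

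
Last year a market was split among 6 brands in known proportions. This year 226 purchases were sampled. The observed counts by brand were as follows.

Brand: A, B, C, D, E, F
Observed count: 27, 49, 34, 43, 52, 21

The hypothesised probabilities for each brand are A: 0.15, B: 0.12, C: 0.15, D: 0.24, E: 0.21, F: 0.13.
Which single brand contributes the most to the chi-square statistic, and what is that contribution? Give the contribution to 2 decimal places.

B, 17.65

Expected counts E_i = n·p_i: 226×0.15 = 33.9, 226×0.12 = 27.12, 226×0.15 = 33.9, 226×0.24 = 54.24, 226×0.21 = 47.46, 226×0.13 = 29.38.
A: (27 − 33.9)²/33.9 = 47.61/33.9 = 1.404
B: (49 − 27.12)²/27.12 = 478.7344/27.12 = 17.652
C: (34 − 33.9)²/33.9 = 0.01/33.9 = 0.000
D: (43 − 54.24)²/54.24 = 126.3376/54.24 = 2.329
E: (52 − 47.46)²/47.46 = 20.6116/47.46 = 0.434
F: (21 − 29.38)²/29.38 = 70.2244/29.38 = 2.390
The largest term is for B: 17.65.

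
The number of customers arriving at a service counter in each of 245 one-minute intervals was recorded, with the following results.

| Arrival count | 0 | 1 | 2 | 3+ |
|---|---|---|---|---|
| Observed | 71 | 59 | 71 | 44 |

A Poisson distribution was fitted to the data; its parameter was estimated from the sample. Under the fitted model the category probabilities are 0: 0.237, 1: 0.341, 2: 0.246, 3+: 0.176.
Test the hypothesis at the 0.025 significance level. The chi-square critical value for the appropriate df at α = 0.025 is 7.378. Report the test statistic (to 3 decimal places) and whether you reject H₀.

12.021; reject

Expected counts E_i = n·p_i: 245×0.237 = 58.065, 245×0.341 = 83.545, 245×0.246 = 60.27, 245×0.176 = 43.12.
cat         O        E   (O−E)²/E
0          71   58.065     2.8815
1          59   83.545     7.2112
2          71    60.27     1.9103
3+         44    43.12     0.0180
Sum = 12.021
df = 2. Since 12.021 > 7.378, we reject H₀.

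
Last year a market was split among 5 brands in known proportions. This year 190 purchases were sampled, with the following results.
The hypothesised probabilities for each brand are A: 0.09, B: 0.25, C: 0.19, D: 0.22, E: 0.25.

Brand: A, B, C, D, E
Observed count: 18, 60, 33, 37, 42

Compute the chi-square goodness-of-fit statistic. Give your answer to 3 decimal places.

Expected counts E_i = n·p_i: 190×0.09 = 17.1, 190×0.25 = 47.5, 190×0.19 = 36.1, 190×0.22 = 41.8, 190×0.25 = 47.5.
A: (18 − 17.1)²/17.1 = 0.81/17.1 = 0.0474
B: (60 − 47.5)²/47.5 = 156.25/47.5 = 3.2895
C: (33 − 36.1)²/36.1 = 9.61/36.1 = 0.2662
D: (37 − 41.8)²/41.8 = 23.04/41.8 = 0.5512
E: (42 − 47.5)²/47.5 = 30.25/47.5 = 0.6368
Sum = 4.791

4.791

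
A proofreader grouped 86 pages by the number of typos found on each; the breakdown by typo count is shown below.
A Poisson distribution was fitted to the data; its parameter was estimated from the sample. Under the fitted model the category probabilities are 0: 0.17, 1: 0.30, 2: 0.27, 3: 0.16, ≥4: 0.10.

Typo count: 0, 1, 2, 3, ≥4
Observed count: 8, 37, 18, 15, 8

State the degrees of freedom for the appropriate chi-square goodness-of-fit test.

3

There are k = 5 categories and 1 parameter estimated from the data, so df = 5 − 1 − 1 = 3.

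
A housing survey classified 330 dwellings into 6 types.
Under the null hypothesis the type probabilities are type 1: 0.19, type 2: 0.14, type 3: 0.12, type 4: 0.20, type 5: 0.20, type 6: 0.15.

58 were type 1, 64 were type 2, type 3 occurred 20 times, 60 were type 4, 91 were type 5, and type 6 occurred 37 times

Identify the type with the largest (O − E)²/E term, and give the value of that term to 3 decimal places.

Expected counts E_i = n·p_i: 330×0.19 = 62.7, 330×0.14 = 46.2, 330×0.12 = 39.6, 330×0.20 = 66, 330×0.20 = 66, 330×0.15 = 49.5.
type 1: (58 − 62.7)²/62.7 = 22.09/62.7 = 0.3523
type 2: (64 − 46.2)²/46.2 = 316.84/46.2 = 6.8580
type 3: (20 − 39.6)²/39.6 = 384.16/39.6 = 9.7010
type 4: (60 − 66)²/66 = 36/66 = 0.5455
type 5: (91 − 66)²/66 = 625/66 = 9.4697
type 6: (37 − 49.5)²/49.5 = 156.25/49.5 = 3.1566
The largest term is for type 3: 9.701.

type 3, 9.701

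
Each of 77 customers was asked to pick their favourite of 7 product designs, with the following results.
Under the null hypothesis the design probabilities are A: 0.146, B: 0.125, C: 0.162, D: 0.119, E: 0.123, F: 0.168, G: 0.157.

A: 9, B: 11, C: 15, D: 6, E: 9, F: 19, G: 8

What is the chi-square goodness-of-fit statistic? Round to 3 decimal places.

6.496

Expected counts E_i = n·p_i: 77×0.146 = 11.242, 77×0.125 = 9.625, 77×0.162 = 12.474, 77×0.119 = 9.163, 77×0.123 = 9.471, 77×0.168 = 12.936, 77×0.157 = 12.089.
cat         O        E   (O−E)²/E
A           9   11.242     0.4471
B          11    9.625     0.1964
C          15   12.474     0.5115
D           6    9.163     1.0918
E           9    9.471     0.0234
F          19   12.936     2.8426
G           8   12.089     1.3831
Sum = 6.496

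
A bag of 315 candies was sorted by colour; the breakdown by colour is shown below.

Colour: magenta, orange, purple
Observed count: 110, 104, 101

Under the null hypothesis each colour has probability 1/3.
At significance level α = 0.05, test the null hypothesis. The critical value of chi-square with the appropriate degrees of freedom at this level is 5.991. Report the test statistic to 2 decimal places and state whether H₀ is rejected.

0.40; do not reject

Under H₀ each category has probability 1/3, so each expected count is 315/3 = 105.
magenta: (110 − 105)²/105 = 25/105 = 0.238
orange: (104 − 105)²/105 = 1/105 = 0.010
purple: (101 − 105)²/105 = 16/105 = 0.152
Sum = 0.40
df = 2. Since 0.40 < 5.991, we do not reject H₀.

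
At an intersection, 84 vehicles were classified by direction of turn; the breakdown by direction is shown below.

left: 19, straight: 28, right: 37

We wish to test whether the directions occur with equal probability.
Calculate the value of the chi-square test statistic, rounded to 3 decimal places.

5.786

Under H₀ each category has probability 1/3, so each expected count is 84/3 = 28.
χ² = (19−28)²/28 + (28−28)²/28 + (37−28)²/28
   = 2.8929 + 0.0000 + 2.8929
Sum = 5.786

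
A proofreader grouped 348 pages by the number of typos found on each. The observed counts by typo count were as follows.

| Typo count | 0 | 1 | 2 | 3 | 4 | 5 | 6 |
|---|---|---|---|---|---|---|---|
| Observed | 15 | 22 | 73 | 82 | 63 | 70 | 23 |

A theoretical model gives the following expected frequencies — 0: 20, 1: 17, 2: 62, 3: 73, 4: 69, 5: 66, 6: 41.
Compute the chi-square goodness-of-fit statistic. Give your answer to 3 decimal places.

χ² = (15−20)²/20 + (22−17)²/17 + (73−62)²/62 + (82−73)²/73 + (63−69)²/69 + (70−66)²/66 + (23−41)²/41
   = 1.2500 + 1.4706 + 1.9516 + 1.1096 + 0.5217 + 0.2424 + 7.9024
Sum = 14.448

14.448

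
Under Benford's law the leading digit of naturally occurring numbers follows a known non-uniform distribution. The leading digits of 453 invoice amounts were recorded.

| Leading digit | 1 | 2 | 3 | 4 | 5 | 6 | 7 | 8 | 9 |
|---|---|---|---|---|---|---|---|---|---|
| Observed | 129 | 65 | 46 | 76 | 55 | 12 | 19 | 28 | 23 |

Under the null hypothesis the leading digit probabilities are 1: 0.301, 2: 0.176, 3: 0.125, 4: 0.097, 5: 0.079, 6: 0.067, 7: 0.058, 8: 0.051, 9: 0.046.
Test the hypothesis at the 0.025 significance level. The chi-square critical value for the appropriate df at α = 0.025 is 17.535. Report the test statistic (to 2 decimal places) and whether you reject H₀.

Expected counts E_i = n·p_i: 453×0.301 = 136.353, 453×0.176 = 79.728, 453×0.125 = 56.625, 453×0.097 = 43.941, 453×0.079 = 35.787, 453×0.067 = 30.351, 453×0.058 = 26.274, 453×0.051 = 23.103, 453×0.046 = 20.838.
1: (129 − 136.353)²/136.353 = 54.066609/136.353 = 0.397
2: (65 − 79.728)²/79.728 = 216.913984/79.728 = 2.721
3: (46 − 56.625)²/56.625 = 112.890625/56.625 = 1.994
4: (76 − 43.941)²/43.941 = 1027.779481/43.941 = 23.390
5: (55 − 35.787)²/35.787 = 369.139369/35.787 = 10.315
6: (12 − 30.351)²/30.351 = 336.759201/30.351 = 11.095
7: (19 − 26.274)²/26.274 = 52.911076/26.274 = 2.014
8: (28 − 23.103)²/23.103 = 23.980609/23.103 = 1.038
9: (23 − 20.838)²/20.838 = 4.674244/20.838 = 0.224
Sum = 53.19
df = 8. Since 53.19 > 17.535, we reject H₀.

53.19; reject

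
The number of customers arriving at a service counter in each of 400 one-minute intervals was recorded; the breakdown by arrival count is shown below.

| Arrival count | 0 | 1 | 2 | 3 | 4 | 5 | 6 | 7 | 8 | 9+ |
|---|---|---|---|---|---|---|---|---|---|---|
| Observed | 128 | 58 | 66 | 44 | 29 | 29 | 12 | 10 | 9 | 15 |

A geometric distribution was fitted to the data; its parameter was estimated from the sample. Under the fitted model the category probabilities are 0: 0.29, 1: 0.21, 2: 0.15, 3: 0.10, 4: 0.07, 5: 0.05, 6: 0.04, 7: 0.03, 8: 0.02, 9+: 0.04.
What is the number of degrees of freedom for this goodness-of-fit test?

8

There are k = 10 categories and 1 parameter estimated from the data, so df = 10 − 1 − 1 = 8.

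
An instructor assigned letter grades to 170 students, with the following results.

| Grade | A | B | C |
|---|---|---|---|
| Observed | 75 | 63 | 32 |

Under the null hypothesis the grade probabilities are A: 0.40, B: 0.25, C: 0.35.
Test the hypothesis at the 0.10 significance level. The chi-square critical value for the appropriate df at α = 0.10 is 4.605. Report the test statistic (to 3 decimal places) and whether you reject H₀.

Expected counts E_i = n·p_i: 170×0.40 = 68, 170×0.25 = 42.5, 170×0.35 = 59.5.
cat         O        E   (O−E)²/E
A          75       68     0.7206
B          63     42.5     9.8882
C          32     59.5    12.7101
Sum = 23.319
df = 2. Since 23.319 > 4.605, we reject H₀.

23.319; reject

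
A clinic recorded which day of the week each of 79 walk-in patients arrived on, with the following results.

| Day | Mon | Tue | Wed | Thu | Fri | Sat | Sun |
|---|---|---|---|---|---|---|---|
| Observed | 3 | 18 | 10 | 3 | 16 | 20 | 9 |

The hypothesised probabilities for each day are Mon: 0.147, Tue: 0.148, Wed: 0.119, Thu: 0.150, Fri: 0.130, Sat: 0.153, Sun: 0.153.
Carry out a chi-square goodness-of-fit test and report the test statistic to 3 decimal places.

25.605

Expected counts E_i = n·p_i: 79×0.147 = 11.613, 79×0.148 = 11.692, 79×0.119 = 9.401, 79×0.150 = 11.85, 79×0.130 = 10.27, 79×0.153 = 12.087, 79×0.153 = 12.087.
χ² = (3−11.613)²/11.613 + (18−11.692)²/11.692 + (10−9.401)²/9.401 + (3−11.85)²/11.85 + (16−10.27)²/10.27 + (20−12.087)²/12.087 + (9−12.087)²/12.087
   = 6.3880 + 3.4033 + 0.0382 + 6.6095 + 3.1970 + 5.1804 + 0.7884
Sum = 25.605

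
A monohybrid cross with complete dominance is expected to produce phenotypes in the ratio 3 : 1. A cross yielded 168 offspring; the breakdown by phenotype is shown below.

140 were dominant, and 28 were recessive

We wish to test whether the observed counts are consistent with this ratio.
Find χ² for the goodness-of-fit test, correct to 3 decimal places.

6.222

Ratio total = 4. Expected counts: 168×3/4 = 126, 168×1/4 = 42.
dominant: (140 − 126)²/126 = 196/126 = 1.5556
recessive: (28 − 42)²/42 = 196/42 = 4.6667
Sum = 6.222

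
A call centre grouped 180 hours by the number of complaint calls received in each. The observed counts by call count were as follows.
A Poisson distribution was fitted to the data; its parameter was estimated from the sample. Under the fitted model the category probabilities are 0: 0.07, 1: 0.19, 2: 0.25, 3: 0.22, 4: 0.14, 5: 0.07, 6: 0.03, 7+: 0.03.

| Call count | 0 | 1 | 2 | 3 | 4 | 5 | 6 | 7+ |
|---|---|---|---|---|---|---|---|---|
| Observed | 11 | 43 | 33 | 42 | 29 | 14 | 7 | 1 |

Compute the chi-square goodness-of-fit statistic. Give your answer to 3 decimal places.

10.601

Expected counts E_i = n·p_i: 180×0.07 = 12.6, 180×0.19 = 34.2, 180×0.25 = 45, 180×0.22 = 39.6, 180×0.14 = 25.2, 180×0.07 = 12.6, 180×0.03 = 5.4, 180×0.03 = 5.4.
0: (11 − 12.6)²/12.6 = 2.56/12.6 = 0.2032
1: (43 − 34.2)²/34.2 = 77.44/34.2 = 2.2643
2: (33 − 45)²/45 = 144/45 = 3.2000
3: (42 − 39.6)²/39.6 = 5.76/39.6 = 0.1455
4: (29 − 25.2)²/25.2 = 14.44/25.2 = 0.5730
5: (14 − 12.6)²/12.6 = 1.96/12.6 = 0.1556
6: (7 − 5.4)²/5.4 = 2.56/5.4 = 0.4741
7+: (1 − 5.4)²/5.4 = 19.36/5.4 = 3.5852
Sum = 10.601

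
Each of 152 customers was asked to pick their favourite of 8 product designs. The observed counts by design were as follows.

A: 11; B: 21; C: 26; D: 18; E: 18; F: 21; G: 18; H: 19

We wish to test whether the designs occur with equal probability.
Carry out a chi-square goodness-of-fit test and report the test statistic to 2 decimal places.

6.53

Expected count for each of the 8 categories: 152/8 = 19.
cat         O        E   (O−E)²/E
A          11       19      3.368
B          21       19      0.211
C          26       19      2.579
D          18       19      0.053
E          18       19      0.053
F          21       19      0.211
G          18       19      0.053
H          19       19      0.000
Sum = 6.53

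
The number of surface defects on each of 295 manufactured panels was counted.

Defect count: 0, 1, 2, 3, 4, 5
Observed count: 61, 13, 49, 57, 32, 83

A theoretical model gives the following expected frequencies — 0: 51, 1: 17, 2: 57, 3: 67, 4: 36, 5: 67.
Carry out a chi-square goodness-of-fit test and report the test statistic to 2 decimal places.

9.78

χ² = (61−51)²/51 + (13−17)²/17 + (49−57)²/57 + (57−67)²/67 + (32−36)²/36 + (83−67)²/67
   = 1.961 + 0.941 + 1.123 + 1.493 + 0.444 + 3.821
Sum = 9.78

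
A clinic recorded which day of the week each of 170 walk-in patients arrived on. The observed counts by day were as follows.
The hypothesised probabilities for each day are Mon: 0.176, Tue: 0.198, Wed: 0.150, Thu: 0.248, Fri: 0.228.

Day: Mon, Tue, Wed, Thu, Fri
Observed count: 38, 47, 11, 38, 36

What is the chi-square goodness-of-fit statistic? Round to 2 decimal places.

Expected counts E_i = n·p_i: 170×0.176 = 29.92, 170×0.198 = 33.66, 170×0.150 = 25.5, 170×0.248 = 42.16, 170×0.228 = 38.76.
Mon: (38 − 29.92)²/29.92 = 65.2864/29.92 = 2.182
Tue: (47 − 33.66)²/33.66 = 177.9556/33.66 = 5.287
Wed: (11 − 25.5)²/25.5 = 210.25/25.5 = 8.245
Thu: (38 − 42.16)²/42.16 = 17.3056/42.16 = 0.410
Fri: (36 − 38.76)²/38.76 = 7.6176/38.76 = 0.197
Sum = 16.32

16.32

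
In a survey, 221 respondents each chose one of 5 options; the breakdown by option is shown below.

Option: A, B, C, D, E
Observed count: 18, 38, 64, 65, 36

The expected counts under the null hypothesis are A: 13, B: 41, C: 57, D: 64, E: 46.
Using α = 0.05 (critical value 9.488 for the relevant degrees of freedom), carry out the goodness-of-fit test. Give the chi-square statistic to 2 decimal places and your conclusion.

cat         O        E   (O−E)²/E
A          18       13      1.923
B          38       41      0.220
C          64       57      0.860
D          65       64      0.016
E          36       46      2.174
Sum = 5.19
df = 4. Since 5.19 < 9.488, we do not reject H₀.

5.19; do not reject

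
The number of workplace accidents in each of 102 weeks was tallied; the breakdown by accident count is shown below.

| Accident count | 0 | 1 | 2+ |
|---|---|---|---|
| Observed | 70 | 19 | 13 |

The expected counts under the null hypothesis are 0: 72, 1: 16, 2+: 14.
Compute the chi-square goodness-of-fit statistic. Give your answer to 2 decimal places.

χ² = (70−72)²/72 + (19−16)²/16 + (13−14)²/14
   = 0.056 + 0.563 + 0.071
Sum = 0.69

0.69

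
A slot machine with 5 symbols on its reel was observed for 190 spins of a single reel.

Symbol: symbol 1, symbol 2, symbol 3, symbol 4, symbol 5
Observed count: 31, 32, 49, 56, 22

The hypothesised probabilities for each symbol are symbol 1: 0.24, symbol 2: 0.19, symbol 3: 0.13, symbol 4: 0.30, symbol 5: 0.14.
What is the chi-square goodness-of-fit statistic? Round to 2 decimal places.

Expected counts E_i = n·p_i: 190×0.24 = 45.6, 190×0.19 = 36.1, 190×0.13 = 24.7, 190×0.30 = 57, 190×0.14 = 26.6.
χ² = (31−45.6)²/45.6 + (32−36.1)²/36.1 + (49−24.7)²/24.7 + (56−57)²/57 + (22−26.6)²/26.6
   = 4.675 + 0.466 + 23.906 + 0.018 + 0.795
Sum = 29.86

29.86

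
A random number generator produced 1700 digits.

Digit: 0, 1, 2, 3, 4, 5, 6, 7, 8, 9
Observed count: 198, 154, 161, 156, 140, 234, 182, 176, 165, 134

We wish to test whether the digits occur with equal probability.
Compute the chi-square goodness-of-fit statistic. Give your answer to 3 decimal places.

45.965

Expected count for each of the 10 categories: 1700/10 = 170.
χ² = (198−170)²/170 + (154−170)²/170 + (161−170)²/170 + (156−170)²/170 + (140−170)²/170 + (234−170)²/170 + (182−170)²/170 + (176−170)²/170 + (165−170)²/170 + (134−170)²/170
   = 4.6118 + 1.5059 + 0.4765 + 1.1529 + 5.2941 + 24.0941 + 0.8471 + 0.2118 + 0.1471 + 7.6235
Sum = 45.965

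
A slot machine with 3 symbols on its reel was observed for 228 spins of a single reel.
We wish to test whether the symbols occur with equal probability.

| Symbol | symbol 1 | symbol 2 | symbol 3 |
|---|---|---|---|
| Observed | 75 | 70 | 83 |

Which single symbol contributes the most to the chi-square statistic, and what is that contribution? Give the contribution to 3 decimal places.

Expected count for each of the 3 categories: 228/3 = 76.
χ² = (75−76)²/76 + (70−76)²/76 + (83−76)²/76
   = 0.0132 + 0.4737 + 0.6447
The largest term is for symbol 3: 0.645.

symbol 3, 0.645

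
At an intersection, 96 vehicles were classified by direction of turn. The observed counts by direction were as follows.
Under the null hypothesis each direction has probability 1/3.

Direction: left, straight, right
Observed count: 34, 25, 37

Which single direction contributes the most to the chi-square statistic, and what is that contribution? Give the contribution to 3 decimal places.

straight, 1.531

Under H₀ each category has probability 1/3, so each expected count is 96/3 = 32.
χ² = (34−32)²/32 + (25−32)²/32 + (37−32)²/32
   = 0.1250 + 1.5313 + 0.7813
The largest term is for straight: 1.531.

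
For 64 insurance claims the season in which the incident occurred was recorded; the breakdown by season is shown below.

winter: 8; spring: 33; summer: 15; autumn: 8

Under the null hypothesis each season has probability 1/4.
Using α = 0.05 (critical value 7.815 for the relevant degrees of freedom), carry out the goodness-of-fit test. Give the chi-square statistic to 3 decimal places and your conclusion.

26.125; reject

Expected count for each of the 4 categories: 64/4 = 16.
χ² = (8−16)²/16 + (33−16)²/16 + (15−16)²/16 + (8−16)²/16
   = 4.0000 + 18.0625 + 0.0625 + 4.0000
Sum = 26.125
df = 3. Since 26.125 > 7.815, we reject H₀.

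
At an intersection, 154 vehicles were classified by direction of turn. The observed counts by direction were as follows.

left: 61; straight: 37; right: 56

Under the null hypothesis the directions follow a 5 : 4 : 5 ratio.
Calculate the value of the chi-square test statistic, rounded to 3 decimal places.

Ratio total = 14. Expected counts: 154×5/14 = 55, 154×4/14 = 44, 154×5/14 = 55.
left: (61 − 55)²/55 = 36/55 = 0.6545
straight: (37 − 44)²/44 = 49/44 = 1.1136
right: (56 − 55)²/55 = 1/55 = 0.0182
Sum = 1.786

1.786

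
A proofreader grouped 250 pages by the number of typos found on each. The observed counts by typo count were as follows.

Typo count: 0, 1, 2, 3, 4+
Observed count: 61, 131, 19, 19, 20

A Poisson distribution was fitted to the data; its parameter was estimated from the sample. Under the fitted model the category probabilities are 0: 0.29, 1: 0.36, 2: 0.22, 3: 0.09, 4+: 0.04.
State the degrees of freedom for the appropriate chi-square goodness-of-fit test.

There are k = 5 categories and 1 parameter estimated from the data, so df = 5 − 1 − 1 = 3.

3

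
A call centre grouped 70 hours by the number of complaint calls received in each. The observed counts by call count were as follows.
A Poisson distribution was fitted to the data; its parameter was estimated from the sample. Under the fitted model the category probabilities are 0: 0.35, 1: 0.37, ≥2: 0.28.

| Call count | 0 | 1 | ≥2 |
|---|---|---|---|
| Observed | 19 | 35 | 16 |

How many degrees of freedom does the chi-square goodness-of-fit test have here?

1

There are k = 3 categories and 1 parameter estimated from the data, so df = 3 − 1 − 1 = 1.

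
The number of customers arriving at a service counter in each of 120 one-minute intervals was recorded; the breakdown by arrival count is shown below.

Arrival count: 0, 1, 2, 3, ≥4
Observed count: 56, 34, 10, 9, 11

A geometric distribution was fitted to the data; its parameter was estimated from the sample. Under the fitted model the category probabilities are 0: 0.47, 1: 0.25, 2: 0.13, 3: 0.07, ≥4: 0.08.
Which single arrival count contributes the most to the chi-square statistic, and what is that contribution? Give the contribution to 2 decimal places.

Expected counts E_i = n·p_i: 120×0.47 = 56.4, 120×0.25 = 30, 120×0.13 = 15.6, 120×0.07 = 8.4, 120×0.08 = 9.6.
0: (56 − 56.4)²/56.4 = 0.16/56.4 = 0.003
1: (34 − 30)²/30 = 16/30 = 0.533
2: (10 − 15.6)²/15.6 = 31.36/15.6 = 2.010
3: (9 − 8.4)²/8.4 = 0.36/8.4 = 0.043
≥4: (11 − 9.6)²/9.6 = 1.96/9.6 = 0.204
The largest term is for 2: 2.01.

2, 2.01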